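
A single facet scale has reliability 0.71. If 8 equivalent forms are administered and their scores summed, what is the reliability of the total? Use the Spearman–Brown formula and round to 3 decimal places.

ρ_k = kρ / (1 + (k−1)ρ) = 8·0.71 / (1 + 7·0.71) = 5.680 / 5.970 = 0.951.

0.951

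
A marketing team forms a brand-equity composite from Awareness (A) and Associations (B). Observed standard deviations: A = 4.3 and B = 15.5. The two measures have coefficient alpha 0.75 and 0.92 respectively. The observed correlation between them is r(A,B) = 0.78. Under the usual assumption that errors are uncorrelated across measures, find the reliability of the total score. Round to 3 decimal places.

0.934

Var(A+B) = 4.3² + 15.5² + 2·[4.3·15.5·0.78] = 258.74 + 103.974 = 362.714.
Because errors are independent across components, Cov(Tᵢ,Tⱼ) = Cov(Xᵢ,Xⱼ); the off-diagonal part of the true-score variance is the same as above.
True-score variance = [4.3²·0.75 + 15.5²·0.92] + 103.974 = 234.898 + 103.974 = 338.871.
Reliability = 338.871 / 362.714 = 0.934.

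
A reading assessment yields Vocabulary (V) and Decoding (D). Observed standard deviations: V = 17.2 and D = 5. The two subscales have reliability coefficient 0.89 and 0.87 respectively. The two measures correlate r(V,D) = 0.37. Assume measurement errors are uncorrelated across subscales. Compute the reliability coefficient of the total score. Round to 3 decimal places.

Var(V+D) = 17.2² + 5² + 2·[17.2·5·0.37] = 320.84 + 63.64 = 384.48.
Because errors are independent across components, Cov(Tᵢ,Tⱼ) = Cov(Xᵢ,Xⱼ); the off-diagonal part of the true-score variance is the same as above.
True-score variance = [17.2²·0.89 + 5²·0.87] + 63.64 = 285.048 + 63.64 = 348.688.
Reliability = 348.688 / 384.48 = 0.907.

0.907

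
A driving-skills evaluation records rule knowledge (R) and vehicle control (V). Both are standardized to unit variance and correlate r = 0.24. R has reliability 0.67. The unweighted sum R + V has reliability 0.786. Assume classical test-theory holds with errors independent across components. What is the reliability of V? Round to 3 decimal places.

0.799

Var(R+V) = 2 + 2·0.24 = 2.480.
True-score variance = ρ_R + ρ_V + 2·0.24, so 0.786 = (0.67 + ρ_V + 0.48) / 2.480.
ρ_V = 0.786·2.480 − 0.67 − 0.48 = 0.799.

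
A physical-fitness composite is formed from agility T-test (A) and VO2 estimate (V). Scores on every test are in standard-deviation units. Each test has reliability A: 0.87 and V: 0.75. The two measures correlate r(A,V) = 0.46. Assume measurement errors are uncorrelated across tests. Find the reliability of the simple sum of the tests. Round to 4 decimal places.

0.8699

Var(A+V) = 2 + 2·[0.46] = 2 + 0.92 = 2.92.
With uncorrelated errors the cross-covariances are all true-score covariance, so they carry over unchanged; only the diagonal terms shrink to ρᵢσᵢ².
True-score variance = [0.87 + 0.75] + 0.92 = 1.62 + 0.92 = 2.54.
Reliability = 2.54 / 2.92 = 0.8699.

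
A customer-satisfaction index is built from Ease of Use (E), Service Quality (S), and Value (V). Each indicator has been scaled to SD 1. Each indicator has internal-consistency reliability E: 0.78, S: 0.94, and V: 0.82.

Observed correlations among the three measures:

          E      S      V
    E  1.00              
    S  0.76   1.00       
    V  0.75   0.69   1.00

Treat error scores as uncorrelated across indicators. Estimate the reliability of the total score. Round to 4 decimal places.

Var(E+S+V) = 3 + 2·[0.76 + 0.75 + 0.69] = 3 + 4.4 = 7.4.
With uncorrelated errors the cross-covariances are all true-score covariance, so they carry over unchanged; only the diagonal terms shrink to ρᵢσᵢ².
True-score variance = [0.78 + 0.94 + 0.82] + 4.4 = 2.54 + 4.4 = 6.94.
Reliability = 6.94 / 7.4 = 0.9378.

0.9378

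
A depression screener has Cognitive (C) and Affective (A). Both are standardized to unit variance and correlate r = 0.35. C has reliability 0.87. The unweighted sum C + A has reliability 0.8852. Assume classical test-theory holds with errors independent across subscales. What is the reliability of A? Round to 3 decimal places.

0.820

Var(C+A) = 2 + 2·0.35 = 2.700.
True-score variance = ρ_C + ρ_A + 2·0.35, so 0.8852 = (0.87 + ρ_A + 0.70) / 2.700.
ρ_A = 0.8852·2.700 − 0.87 − 0.70 = 0.820.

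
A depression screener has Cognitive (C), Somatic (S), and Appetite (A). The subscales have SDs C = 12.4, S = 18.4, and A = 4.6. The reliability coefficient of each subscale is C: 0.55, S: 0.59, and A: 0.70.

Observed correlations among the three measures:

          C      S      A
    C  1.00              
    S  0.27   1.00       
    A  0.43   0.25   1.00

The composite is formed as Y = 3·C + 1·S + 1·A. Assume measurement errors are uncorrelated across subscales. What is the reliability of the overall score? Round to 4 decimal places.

Var(Y) = 3²·12.4² + 18.4² + 4.6² + 2·[3·12.4·18.4·0.27 + 3·12.4·4.6·0.43 + 18.4·4.6·0.25] = 1743.56 + 559.102 = 2302.66.
With uncorrelated errors the cross-covariances are all true-score covariance, so they carry over unchanged; only the diagonal terms shrink to ρᵢσᵢ².
True-score variance = [3²·12.4²·0.55 + 18.4²·0.59 + 4.6²·0.70] + 559.102 = 975.674 + 559.102 = 1534.78.
Reliability = 1534.78 / 2302.66 = 0.6665.

0.6665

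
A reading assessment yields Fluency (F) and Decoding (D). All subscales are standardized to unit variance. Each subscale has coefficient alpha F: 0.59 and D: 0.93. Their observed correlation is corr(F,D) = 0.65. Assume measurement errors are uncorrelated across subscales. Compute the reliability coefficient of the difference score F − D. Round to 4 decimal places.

Var(F−D) = 1 + 1 − 2·0.65 = 2 − 1.3 = 0.7.
Under uncorrelated errors the observed covariances equal the true-score covariances, so only the own-variance terms attenuate.
True-score variance = [0.59 + 0.93] − 1.3 = 1.52 − 1.3 = 0.22.
Reliability = 0.22 / 0.7 = 0.3143.

0.3143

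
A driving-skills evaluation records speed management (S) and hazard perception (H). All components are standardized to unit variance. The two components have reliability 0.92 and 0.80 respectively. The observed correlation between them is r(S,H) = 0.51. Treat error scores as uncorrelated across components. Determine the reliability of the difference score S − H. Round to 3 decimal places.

Var(S−H) = 1 + 1 − 2·0.51 = 2 − 1.02 = 0.98.
Because errors are independent across components, Cov(Tᵢ,Tⱼ) = Cov(Xᵢ,Xⱼ); the off-diagonal part of the true-score variance is the same as above.
True-score variance = [0.92 + 0.80] − 1.02 = 1.72 − 1.02 = 0.7.
Reliability = 0.7 / 0.98 = 0.714.

0.714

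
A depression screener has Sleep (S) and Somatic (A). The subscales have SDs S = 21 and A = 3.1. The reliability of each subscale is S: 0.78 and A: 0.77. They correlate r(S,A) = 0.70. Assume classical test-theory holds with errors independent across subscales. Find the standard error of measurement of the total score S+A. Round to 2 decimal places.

Var(total) = 450.61 + 91.14 = 541.75.
True-score variance = 351.38 + 91.14 = 442.52, so reliability = 0.8168.
Error variance = 541.75 − 442.52 = 99.2303; SEM = √99.2303 = 9.96.

9.96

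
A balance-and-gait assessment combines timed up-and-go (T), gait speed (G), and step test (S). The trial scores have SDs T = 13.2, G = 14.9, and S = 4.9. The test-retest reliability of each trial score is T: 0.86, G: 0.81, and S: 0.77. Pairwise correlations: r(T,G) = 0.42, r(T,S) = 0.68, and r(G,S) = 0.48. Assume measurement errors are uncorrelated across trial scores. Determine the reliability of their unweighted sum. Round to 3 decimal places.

Var(T+G+S) = 13.2² + 14.9² + 4.9² + 2·[13.2·14.9·0.42 + 13.2·4.9·0.68 + 14.9·4.9·0.48] = 420.26 + 323.266 = 743.526.
Because errors are independent across components, Cov(Tᵢ,Tⱼ) = Cov(Xᵢ,Xⱼ); the off-diagonal part of the true-score variance is the same as above.
True-score variance = [13.2²·0.86 + 14.9²·0.81 + 4.9²·0.77] + 323.266 = 348.162 + 323.266 = 671.428.
Reliability = 671.428 / 743.526 = 0.903.

0.903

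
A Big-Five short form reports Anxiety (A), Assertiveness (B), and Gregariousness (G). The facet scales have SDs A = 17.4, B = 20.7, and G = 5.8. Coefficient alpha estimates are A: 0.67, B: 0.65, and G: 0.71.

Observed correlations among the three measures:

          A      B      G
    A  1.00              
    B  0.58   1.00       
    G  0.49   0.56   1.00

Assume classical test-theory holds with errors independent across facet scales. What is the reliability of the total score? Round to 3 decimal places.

0.817

Var(A+B+G) = 17.4² + 20.7² + 5.8² + 2·[17.4·20.7·0.58 + 17.4·5.8·0.49 + 20.7·5.8·0.56] = 764.89 + 651.178 = 1416.07.
Under uncorrelated errors the observed covariances equal the true-score covariances, so only the own-variance terms attenuate.
True-score variance = [17.4²·0.67 + 20.7²·0.65 + 5.8²·0.71] + 651.178 = 505.252 + 651.178 = 1156.43.
Reliability = 1156.43 / 1416.07 = 0.817.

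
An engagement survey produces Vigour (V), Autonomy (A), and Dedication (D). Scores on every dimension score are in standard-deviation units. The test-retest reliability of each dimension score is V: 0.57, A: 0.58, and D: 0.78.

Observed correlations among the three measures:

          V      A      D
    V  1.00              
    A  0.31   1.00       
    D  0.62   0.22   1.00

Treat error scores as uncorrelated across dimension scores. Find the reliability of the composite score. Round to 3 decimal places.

0.798

Var(V+A+D) = 3 + 2·[0.31 + 0.62 + 0.22] = 3 + 2.3 = 5.3.
Under uncorrelated errors the observed covariances equal the true-score covariances, so only the own-variance terms attenuate.
True-score variance = [0.57 + 0.58 + 0.78] + 2.3 = 1.93 + 2.3 = 4.23.
Reliability = 4.23 / 5.3 = 0.798.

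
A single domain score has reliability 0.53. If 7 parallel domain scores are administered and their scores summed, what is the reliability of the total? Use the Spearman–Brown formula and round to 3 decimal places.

0.888

ρ_k = kρ / (1 + (k−1)ρ) = 7·0.53 / (1 + 6·0.53) = 3.710 / 4.180 = 0.888.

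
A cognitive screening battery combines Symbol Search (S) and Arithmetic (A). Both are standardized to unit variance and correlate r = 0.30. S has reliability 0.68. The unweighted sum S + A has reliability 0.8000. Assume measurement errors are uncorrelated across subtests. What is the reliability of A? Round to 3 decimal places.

0.800

Var(S+A) = 2 + 2·0.30 = 2.600.
True-score variance = ρ_S + ρ_A + 2·0.30, so 0.8000 = (0.68 + ρ_A + 0.60) / 2.600.
ρ_A = 0.8000·2.600 − 0.68 − 0.60 = 0.800.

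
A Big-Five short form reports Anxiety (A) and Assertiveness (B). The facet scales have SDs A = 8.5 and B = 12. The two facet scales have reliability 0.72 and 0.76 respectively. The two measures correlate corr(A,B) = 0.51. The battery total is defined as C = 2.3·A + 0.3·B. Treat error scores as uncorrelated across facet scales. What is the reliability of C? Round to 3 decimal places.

Var(C) = 2.3²·8.5² + 0.3²·12² + 2·[0.69·8.5·12·0.51] = 395.162 + 71.7876 = 466.95.
Because errors are independent across components, Cov(Tᵢ,Tⱼ) = Cov(Xᵢ,Xⱼ); the off-diagonal part of the true-score variance is the same as above.
True-score variance = [2.3²·8.5²·0.72 + 0.3²·12²·0.76] + 71.7876 = 285.035 + 71.7876 = 356.823.
Reliability = 356.823 / 466.95 = 0.764.

0.764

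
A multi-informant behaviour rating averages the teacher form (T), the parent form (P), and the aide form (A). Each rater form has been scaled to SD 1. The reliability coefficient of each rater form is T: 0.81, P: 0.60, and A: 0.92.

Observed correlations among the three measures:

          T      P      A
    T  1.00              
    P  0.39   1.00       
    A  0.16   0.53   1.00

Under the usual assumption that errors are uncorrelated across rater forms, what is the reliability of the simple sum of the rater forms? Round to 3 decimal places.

0.870

Var(T+P+A) = 3 + 2·[0.39 + 0.16 + 0.53] = 3 + 2.16 = 5.16.
Because errors are independent across components, Cov(Tᵢ,Tⱼ) = Cov(Xᵢ,Xⱼ); the off-diagonal part of the true-score variance is the same as above.
True-score variance = [0.81 + 0.60 + 0.92] + 2.16 = 2.33 + 2.16 = 4.49.
Reliability = 4.49 / 5.16 = 0.870.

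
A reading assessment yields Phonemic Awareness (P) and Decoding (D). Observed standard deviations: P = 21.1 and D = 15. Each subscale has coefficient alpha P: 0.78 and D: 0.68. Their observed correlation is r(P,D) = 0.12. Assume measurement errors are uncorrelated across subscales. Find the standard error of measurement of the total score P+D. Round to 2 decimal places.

13.04

Var(total) = 670.21 + 75.96 = 746.17.
True-score variance = 500.264 + 75.96 = 576.224, so reliability = 0.7722.
Error variance = 746.17 − 576.224 = 169.946; SEM = √169.946 = 13.04.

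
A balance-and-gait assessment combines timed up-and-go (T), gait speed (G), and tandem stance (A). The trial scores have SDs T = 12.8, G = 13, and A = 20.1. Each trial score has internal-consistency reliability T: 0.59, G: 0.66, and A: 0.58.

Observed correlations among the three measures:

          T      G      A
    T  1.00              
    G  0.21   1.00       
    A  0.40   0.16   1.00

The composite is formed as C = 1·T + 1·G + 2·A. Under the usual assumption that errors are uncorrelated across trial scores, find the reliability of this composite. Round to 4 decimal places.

0.6907

Var(C) = 12.8² + 13² + 2²·20.1² + 2·[12.8·13·0.21 + 2·12.8·20.1·0.40 + 2·13·20.1·0.16] = 1948.88 + 648.768 = 2597.65.
With uncorrelated errors the cross-covariances are all true-score covariance, so they carry over unchanged; only the diagonal terms shrink to ρᵢσᵢ².
True-score variance = [12.8²·0.59 + 13²·0.66 + 2²·20.1²·0.58] + 648.768 = 1145.51 + 648.768 = 1794.28.
Reliability = 1794.28 / 2597.65 = 0.6907.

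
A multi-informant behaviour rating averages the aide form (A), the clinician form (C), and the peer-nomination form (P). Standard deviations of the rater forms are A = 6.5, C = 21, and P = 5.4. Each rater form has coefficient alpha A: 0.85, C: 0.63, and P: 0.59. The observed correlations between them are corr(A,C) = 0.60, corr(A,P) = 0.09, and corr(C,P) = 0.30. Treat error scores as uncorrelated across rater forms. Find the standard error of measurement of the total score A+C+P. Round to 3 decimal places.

Var(total) = 512.41 + 238.158 = 750.568.
True-score variance = 330.947 + 238.158 = 569.105, so reliability = 0.7582.
Error variance = 750.568 − 569.105 = 181.463; SEM = √181.463 = 13.471.

13.471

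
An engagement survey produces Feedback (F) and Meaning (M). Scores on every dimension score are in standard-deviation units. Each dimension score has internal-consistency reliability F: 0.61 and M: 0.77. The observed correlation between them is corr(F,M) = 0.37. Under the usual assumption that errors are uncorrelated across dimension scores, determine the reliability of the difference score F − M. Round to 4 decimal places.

0.5079

Var(F−M) = 1 + 1 − 2·0.37 = 2 − 0.74 = 1.26.
With uncorrelated errors the cross-covariances are all true-score covariance, so they carry over unchanged; only the diagonal terms shrink to ρᵢσᵢ².
True-score variance = [0.61 + 0.77] − 0.74 = 1.38 − 0.74 = 0.64.
Reliability = 0.64 / 1.26 = 0.5079.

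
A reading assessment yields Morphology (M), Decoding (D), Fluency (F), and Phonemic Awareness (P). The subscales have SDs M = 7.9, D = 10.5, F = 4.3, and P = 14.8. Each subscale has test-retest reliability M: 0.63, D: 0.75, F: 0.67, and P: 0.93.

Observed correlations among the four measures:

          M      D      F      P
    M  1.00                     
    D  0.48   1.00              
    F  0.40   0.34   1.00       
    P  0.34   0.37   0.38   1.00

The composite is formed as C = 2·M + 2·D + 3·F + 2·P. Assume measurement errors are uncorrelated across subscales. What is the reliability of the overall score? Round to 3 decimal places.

Var(C) = 2²·7.9² + 2²·10.5² + 3²·4.3² + 2²·14.8² + 2·[4·7.9·10.5·0.48 + 6·7.9·4.3·0.40 + 4·7.9·14.8·0.34 + 6·10.5·4.3·0.34 + 4·10.5·14.8·0.37 + 6·4.3·14.8·0.38] = 1733.21 + 1734 = 3467.21.
Because errors are independent across components, Cov(Tᵢ,Tⱼ) = Cov(Xᵢ,Xⱼ); the off-diagonal part of the true-score variance is the same as above.
True-score variance = [2²·7.9²·0.63 + 2²·10.5²·0.75 + 3²·4.3²·0.67 + 2²·14.8²·0.93] + 1734 = 1414.35 + 1734 = 3148.35.
Reliability = 3148.35 / 3467.21 = 0.908.

0.908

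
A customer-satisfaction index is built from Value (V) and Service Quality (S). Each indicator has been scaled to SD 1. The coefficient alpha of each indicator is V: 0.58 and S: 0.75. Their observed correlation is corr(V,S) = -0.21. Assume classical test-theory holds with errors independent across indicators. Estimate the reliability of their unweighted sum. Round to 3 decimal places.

Var(V+S) = 2 + 2·[(-0.21)] = 2 − 0.42 = 1.58.
With uncorrelated errors the cross-covariances are all true-score covariance, so they carry over unchanged; only the diagonal terms shrink to ρᵢσᵢ².
True-score variance = [0.58 + 0.75] − 0.42 = 1.33 − 0.42 = 0.91.
Reliability = 0.91 / 1.58 = 0.576.

0.576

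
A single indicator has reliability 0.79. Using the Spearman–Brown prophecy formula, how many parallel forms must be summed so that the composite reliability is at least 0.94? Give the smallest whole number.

5

k ≥ ρ*(1−ρ₁)/(ρ₁(1−ρ*)) = 0.94·0.21 / (0.79·0.06) = 4.165.
Smallest integer k = 5.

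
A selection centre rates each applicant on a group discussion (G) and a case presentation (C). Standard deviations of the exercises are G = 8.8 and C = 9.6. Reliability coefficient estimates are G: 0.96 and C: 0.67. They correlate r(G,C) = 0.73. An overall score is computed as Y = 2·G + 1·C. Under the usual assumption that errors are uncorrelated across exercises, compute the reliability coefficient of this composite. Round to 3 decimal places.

Var(Y) = 2²·8.8² + 9.6² + 2·[2·8.8·9.6·0.73] = 401.92 + 246.682 = 648.602.
With uncorrelated errors the cross-covariances are all true-score covariance, so they carry over unchanged; only the diagonal terms shrink to ρᵢσᵢ².
True-score variance = [2²·8.8²·0.96 + 9.6²·0.67] + 246.682 = 359.117 + 246.682 = 605.798.
Reliability = 605.798 / 648.602 = 0.934.

0.934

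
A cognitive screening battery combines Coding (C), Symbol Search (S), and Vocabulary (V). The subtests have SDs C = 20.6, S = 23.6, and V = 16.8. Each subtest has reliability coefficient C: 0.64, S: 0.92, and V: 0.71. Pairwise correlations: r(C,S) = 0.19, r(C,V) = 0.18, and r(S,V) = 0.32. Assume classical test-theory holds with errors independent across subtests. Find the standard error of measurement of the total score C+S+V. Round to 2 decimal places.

Var(total) = 1263.56 + 563.077 = 1826.64.
True-score variance = 984.384 + 563.077 = 1547.46, so reliability = 0.8472.
Error variance = 1826.64 − 1547.46 = 279.176; SEM = √279.176 = 16.71.

16.71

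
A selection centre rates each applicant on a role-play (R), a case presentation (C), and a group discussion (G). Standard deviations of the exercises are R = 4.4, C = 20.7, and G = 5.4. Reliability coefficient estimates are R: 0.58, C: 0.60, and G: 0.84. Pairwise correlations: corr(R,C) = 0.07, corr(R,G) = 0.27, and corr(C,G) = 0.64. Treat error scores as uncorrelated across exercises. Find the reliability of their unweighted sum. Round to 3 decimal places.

0.715

Var(R+C+G) = 4.4² + 20.7² + 5.4² + 2·[4.4·20.7·0.07 + 4.4·5.4·0.27 + 20.7·5.4·0.64] = 477.01 + 168.66 = 645.67.
Under uncorrelated errors the observed covariances equal the true-score covariances, so only the own-variance terms attenuate.
True-score variance = [4.4²·0.58 + 20.7²·0.60 + 5.4²·0.84] + 168.66 = 292.817 + 168.66 = 461.477.
Reliability = 461.477 / 645.67 = 0.715.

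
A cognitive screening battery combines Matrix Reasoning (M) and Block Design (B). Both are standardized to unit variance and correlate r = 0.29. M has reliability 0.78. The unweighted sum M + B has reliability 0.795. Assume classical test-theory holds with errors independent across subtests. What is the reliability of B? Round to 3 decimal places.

Var(M+B) = 2 + 2·0.29 = 2.580.
True-score variance = ρ_M + ρ_B + 2·0.29, so 0.795 = (0.78 + ρ_B + 0.58) / 2.580.
ρ_B = 0.795·2.580 − 0.78 − 0.58 = 0.691.

0.691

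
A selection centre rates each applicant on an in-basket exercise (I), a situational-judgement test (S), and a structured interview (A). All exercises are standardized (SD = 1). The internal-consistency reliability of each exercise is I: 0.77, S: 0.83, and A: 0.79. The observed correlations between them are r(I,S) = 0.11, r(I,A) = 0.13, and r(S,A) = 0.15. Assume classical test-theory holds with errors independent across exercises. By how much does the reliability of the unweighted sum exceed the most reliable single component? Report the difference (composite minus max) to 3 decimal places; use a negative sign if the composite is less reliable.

Var(sum) = 3 + 0.78 = 3.78; true-score variance = 2.39 + 0.78 = 3.17; composite reliability = 0.8386.
Max component reliability = 0.8300.
Difference = 0.8386 − 0.8300 = 0.009.

0.009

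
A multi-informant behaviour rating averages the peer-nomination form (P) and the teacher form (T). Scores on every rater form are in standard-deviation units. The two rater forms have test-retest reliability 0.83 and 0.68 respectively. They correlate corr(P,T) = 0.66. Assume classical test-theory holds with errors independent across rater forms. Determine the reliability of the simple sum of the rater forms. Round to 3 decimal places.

Var(P+T) = 2 + 2·[0.66] = 2 + 1.32 = 3.32.
With uncorrelated errors the cross-covariances are all true-score covariance, so they carry over unchanged; only the diagonal terms shrink to ρᵢσᵢ².
True-score variance = [0.83 + 0.68] + 1.32 = 1.51 + 1.32 = 2.83.
Reliability = 2.83 / 3.32 = 0.852.

0.852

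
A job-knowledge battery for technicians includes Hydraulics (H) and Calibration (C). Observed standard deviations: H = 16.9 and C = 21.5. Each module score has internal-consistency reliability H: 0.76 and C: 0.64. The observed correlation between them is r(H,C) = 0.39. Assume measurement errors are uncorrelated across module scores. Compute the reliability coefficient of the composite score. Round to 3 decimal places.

0.772

Var(H+C) = 16.9² + 21.5² + 2·[16.9·21.5·0.39] = 747.86 + 283.413 = 1031.27.
Because errors are independent across components, Cov(Tᵢ,Tⱼ) = Cov(Xᵢ,Xⱼ); the off-diagonal part of the true-score variance is the same as above.
True-score variance = [16.9²·0.76 + 21.5²·0.64] + 283.413 = 512.904 + 283.413 = 796.317.
Reliability = 796.317 / 1031.27 = 0.772.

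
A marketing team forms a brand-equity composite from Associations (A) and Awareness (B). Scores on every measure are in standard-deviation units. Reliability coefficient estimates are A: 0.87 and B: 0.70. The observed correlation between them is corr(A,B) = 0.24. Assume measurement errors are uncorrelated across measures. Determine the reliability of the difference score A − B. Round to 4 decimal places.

0.7171

Var(A−B) = 1 + 1 − 2·0.24 = 2 − 0.48 = 1.52.
Under uncorrelated errors the observed covariances equal the true-score covariances, so only the own-variance terms attenuate.
True-score variance = [0.87 + 0.70] − 0.48 = 1.57 − 0.48 = 1.09.
Reliability = 1.09 / 1.52 = 0.7171.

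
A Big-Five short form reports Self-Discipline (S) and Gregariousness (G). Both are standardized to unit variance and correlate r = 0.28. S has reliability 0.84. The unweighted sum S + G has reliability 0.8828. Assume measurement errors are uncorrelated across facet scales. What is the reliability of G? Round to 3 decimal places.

0.860

Var(S+G) = 2 + 2·0.28 = 2.560.
True-score variance = ρ_S + ρ_G + 2·0.28, so 0.8828 = (0.84 + ρ_G + 0.56) / 2.560.
ρ_G = 0.8828·2.560 − 0.84 − 0.56 = 0.860.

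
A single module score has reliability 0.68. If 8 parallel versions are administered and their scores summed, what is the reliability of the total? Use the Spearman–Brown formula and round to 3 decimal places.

ρ_k = kρ / (1 + (k−1)ρ) = 8·0.68 / (1 + 7·0.68) = 5.440 / 5.760 = 0.944.

0.944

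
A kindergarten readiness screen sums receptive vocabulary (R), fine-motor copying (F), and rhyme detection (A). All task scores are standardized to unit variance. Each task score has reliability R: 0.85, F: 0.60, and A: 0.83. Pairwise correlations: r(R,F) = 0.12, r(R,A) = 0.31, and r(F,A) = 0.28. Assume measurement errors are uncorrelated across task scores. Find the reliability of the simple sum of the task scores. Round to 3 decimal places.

Var(R+F+A) = 3 + 2·[0.12 + 0.31 + 0.28] = 3 + 1.42 = 4.42.
Under uncorrelated errors the observed covariances equal the true-score covariances, so only the own-variance terms attenuate.
True-score variance = [0.85 + 0.60 + 0.83] + 1.42 = 2.28 + 1.42 = 3.7.
Reliability = 3.7 / 4.42 = 0.837.

0.837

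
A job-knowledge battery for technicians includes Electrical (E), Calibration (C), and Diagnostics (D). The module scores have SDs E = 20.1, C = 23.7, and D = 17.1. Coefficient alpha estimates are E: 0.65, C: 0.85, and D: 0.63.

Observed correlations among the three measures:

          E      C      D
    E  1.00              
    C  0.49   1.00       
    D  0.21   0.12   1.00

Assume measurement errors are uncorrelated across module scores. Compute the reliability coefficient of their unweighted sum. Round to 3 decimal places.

0.830

Var(E+C+D) = 20.1² + 23.7² + 17.1² + 2·[20.1·23.7·0.49 + 20.1·17.1·0.21 + 23.7·17.1·0.12] = 1258.11 + 708.466 = 1966.58.
Because errors are independent across components, Cov(Tᵢ,Tⱼ) = Cov(Xᵢ,Xⱼ); the off-diagonal part of the true-score variance is the same as above.
True-score variance = [20.1²·0.65 + 23.7²·0.85 + 17.1²·0.63] + 708.466 = 924.261 + 708.466 = 1632.73.
Reliability = 1632.73 / 1966.58 = 0.830.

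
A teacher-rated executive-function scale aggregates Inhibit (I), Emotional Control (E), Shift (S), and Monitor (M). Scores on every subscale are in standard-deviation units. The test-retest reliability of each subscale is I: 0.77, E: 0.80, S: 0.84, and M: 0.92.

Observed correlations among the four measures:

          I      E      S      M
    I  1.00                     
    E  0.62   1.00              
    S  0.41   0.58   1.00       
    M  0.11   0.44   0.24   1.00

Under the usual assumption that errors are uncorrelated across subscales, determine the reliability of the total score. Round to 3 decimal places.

0.924

Var(I+E+S+M) = 4 + 2·[0.62 + 0.41 + 0.11 + 0.58 + 0.44 + 0.24] = 4 + 4.8 = 8.8.
Under uncorrelated errors the observed covariances equal the true-score covariances, so only the own-variance terms attenuate.
True-score variance = [0.77 + 0.80 + 0.84 + 0.92] + 4.8 = 3.33 + 4.8 = 8.13.
Reliability = 8.13 / 8.8 = 0.924.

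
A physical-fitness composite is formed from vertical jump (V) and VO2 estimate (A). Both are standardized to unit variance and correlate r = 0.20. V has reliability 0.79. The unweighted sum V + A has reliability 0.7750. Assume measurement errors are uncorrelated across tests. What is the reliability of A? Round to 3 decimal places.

0.670

Var(V+A) = 2 + 2·0.20 = 2.400.
True-score variance = ρ_V + ρ_A + 2·0.20, so 0.7750 = (0.79 + ρ_A + 0.40) / 2.400.
ρ_A = 0.7750·2.400 − 0.79 − 0.40 = 0.670.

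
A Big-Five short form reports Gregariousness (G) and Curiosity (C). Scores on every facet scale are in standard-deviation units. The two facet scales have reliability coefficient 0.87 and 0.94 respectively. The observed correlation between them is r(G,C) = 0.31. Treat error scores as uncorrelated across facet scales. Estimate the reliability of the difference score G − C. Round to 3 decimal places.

Var(G−C) = 1 + 1 − 2·0.31 = 2 − 0.62 = 1.38.
Under uncorrelated errors the observed covariances equal the true-score covariances, so only the own-variance terms attenuate.
True-score variance = [0.87 + 0.94] − 0.62 = 1.81 − 0.62 = 1.19.
Reliability = 1.19 / 1.38 = 0.862.

0.862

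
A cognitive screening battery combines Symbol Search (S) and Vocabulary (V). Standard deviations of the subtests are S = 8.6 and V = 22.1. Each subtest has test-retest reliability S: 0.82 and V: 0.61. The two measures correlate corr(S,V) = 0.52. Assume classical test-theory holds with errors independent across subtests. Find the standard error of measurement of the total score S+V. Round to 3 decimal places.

Var(total) = 562.37 + 197.662 = 760.032.
True-score variance = 358.577 + 197.662 = 556.24, so reliability = 0.7319.
Error variance = 760.032 − 556.24 = 203.793; SEM = √203.793 = 14.276.

14.276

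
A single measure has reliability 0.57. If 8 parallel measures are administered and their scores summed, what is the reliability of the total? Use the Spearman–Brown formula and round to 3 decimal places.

0.914

ρ_k = kρ / (1 + (k−1)ρ) = 8·0.57 / (1 + 7·0.57) = 4.560 / 4.990 = 0.914.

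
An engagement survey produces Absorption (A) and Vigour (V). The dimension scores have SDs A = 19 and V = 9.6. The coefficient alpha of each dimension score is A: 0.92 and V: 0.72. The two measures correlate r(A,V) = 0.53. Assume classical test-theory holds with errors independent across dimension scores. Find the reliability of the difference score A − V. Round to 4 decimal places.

0.7895

Var(A−V) = 19² + 9.6² − 2·19·9.6·0.53 = 453.16 − 193.344 = 259.816.
With uncorrelated errors the cross-covariances are all true-score covariance, so they carry over unchanged; only the diagonal terms shrink to ρᵢσᵢ².
True-score variance = [19²·0.92 + 9.6²·0.72] − 193.344 = 398.475 − 193.344 = 205.131.
Reliability = 205.131 / 259.816 = 0.7895.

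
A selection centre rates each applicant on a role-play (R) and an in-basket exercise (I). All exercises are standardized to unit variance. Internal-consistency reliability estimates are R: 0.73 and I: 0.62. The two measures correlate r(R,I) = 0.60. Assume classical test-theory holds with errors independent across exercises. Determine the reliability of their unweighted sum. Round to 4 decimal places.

0.7969

Var(R+I) = 2 + 2·[0.60] = 2 + 1.2 = 3.2.
With uncorrelated errors the cross-covariances are all true-score covariance, so they carry over unchanged; only the diagonal terms shrink to ρᵢσᵢ².
True-score variance = [0.73 + 0.62] + 1.2 = 1.35 + 1.2 = 2.55.
Reliability = 2.55 / 3.2 = 0.7969.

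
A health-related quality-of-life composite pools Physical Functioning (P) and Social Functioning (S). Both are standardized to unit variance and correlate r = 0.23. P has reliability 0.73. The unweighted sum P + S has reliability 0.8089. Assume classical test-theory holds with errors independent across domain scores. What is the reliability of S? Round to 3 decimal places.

Var(P+S) = 2 + 2·0.23 = 2.460.
True-score variance = ρ_P + ρ_S + 2·0.23, so 0.8089 = (0.73 + ρ_S + 0.46) / 2.460.
ρ_S = 0.8089·2.460 − 0.73 − 0.46 = 0.800.

0.800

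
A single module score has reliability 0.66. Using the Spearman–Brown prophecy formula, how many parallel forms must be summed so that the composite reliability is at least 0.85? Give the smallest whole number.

k ≥ ρ*(1−ρ₁)/(ρ₁(1−ρ*)) = 0.85·0.34 / (0.66·0.15) = 2.919.
Smallest integer k = 3.

3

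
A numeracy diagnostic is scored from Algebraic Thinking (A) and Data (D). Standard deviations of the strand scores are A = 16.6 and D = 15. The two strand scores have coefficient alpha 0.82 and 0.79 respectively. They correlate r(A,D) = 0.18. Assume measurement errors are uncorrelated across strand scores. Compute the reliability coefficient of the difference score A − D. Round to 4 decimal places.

Var(A−D) = 16.6² + 15² − 2·16.6·15·0.18 = 500.56 − 89.64 = 410.92.
With uncorrelated errors the cross-covariances are all true-score covariance, so they carry over unchanged; only the diagonal terms shrink to ρᵢσᵢ².
True-score variance = [16.6²·0.82 + 15²·0.79] − 89.64 = 403.709 − 89.64 = 314.069.
Reliability = 314.069 / 410.92 = 0.7643.

0.7643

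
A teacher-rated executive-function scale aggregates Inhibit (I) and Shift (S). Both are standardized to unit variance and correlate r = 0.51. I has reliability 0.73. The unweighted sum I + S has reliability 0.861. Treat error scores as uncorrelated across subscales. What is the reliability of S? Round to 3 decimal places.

0.850

Var(I+S) = 2 + 2·0.51 = 3.020.
True-score variance = ρ_I + ρ_S + 2·0.51, so 0.861 = (0.73 + ρ_S + 1.02) / 3.020.
ρ_S = 0.861·3.020 − 0.73 − 1.02 = 0.850.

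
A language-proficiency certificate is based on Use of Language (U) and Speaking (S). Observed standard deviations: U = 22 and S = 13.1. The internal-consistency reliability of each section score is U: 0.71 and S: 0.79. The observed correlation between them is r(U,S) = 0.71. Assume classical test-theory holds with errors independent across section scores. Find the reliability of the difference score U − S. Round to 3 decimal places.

Var(U−S) = 22² + 13.1² − 2·22·13.1·0.71 = 655.61 − 409.244 = 246.366.
Because errors are independent across components, Cov(Tᵢ,Tⱼ) = Cov(Xᵢ,Xⱼ); the off-diagonal part of the true-score variance is the same as above.
True-score variance = [22²·0.71 + 13.1²·0.79] − 409.244 = 479.212 − 409.244 = 69.9679.
Reliability = 69.9679 / 246.366 = 0.284.

0.284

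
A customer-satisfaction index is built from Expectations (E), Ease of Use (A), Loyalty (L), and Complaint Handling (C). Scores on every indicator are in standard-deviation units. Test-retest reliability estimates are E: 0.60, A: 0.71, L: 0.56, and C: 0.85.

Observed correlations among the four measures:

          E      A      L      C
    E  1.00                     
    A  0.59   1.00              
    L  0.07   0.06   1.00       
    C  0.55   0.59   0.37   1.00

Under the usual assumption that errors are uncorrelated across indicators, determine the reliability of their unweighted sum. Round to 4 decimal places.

0.8487

Var(E+A+L+C) = 4 + 2·[0.59 + 0.07 + 0.55 + 0.06 + 0.59 + 0.37] = 4 + 4.46 = 8.46.
Because errors are independent across components, Cov(Tᵢ,Tⱼ) = Cov(Xᵢ,Xⱼ); the off-diagonal part of the true-score variance is the same as above.
True-score variance = [0.60 + 0.71 + 0.56 + 0.85] + 4.46 = 2.72 + 4.46 = 7.18.
Reliability = 7.18 / 8.46 = 0.8487.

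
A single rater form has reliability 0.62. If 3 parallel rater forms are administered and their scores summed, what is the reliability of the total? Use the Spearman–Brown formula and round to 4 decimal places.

0.8304

ρ_k = kρ / (1 + (k−1)ρ) = 3·0.62 / (1 + 2·0.62) = 1.860 / 2.240 = 0.8304.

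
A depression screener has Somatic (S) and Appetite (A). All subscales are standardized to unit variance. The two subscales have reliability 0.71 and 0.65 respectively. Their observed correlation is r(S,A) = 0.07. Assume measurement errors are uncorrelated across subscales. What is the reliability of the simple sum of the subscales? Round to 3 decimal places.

Var(S+A) = 2 + 2·[0.07] = 2 + 0.14 = 2.14.
Under uncorrelated errors the observed covariances equal the true-score covariances, so only the own-variance terms attenuate.
True-score variance = [0.71 + 0.65] + 0.14 = 1.36 + 0.14 = 1.5.
Reliability = 1.5 / 2.14 = 0.701.

0.701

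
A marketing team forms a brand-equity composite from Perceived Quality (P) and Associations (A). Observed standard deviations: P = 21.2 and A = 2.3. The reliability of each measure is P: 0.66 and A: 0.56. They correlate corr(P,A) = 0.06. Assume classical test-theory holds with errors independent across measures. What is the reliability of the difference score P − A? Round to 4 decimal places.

Var(P−A) = 21.2² + 2.3² − 2·21.2·2.3·0.06 = 454.73 − 5.8512 = 448.879.
With uncorrelated errors the cross-covariances are all true-score covariance, so they carry over unchanged; only the diagonal terms shrink to ρᵢσᵢ².
True-score variance = [21.2²·0.66 + 2.3²·0.56] − 5.8512 = 299.593 − 5.8512 = 293.742.
Reliability = 293.742 / 448.879 = 0.6544.

0.6544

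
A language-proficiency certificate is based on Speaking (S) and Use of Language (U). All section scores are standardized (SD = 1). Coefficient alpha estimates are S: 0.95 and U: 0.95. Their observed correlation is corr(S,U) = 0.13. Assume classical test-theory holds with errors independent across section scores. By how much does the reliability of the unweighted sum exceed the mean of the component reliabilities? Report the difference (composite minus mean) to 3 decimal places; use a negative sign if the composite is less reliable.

Var(sum) = 2 + 0.26 = 2.26; true-score variance = 1.9 + 0.26 = 2.16; composite reliability = 0.9558.
Mean component reliability = 0.9500.
Difference = 0.9558 − 0.9500 = 0.006.

0.006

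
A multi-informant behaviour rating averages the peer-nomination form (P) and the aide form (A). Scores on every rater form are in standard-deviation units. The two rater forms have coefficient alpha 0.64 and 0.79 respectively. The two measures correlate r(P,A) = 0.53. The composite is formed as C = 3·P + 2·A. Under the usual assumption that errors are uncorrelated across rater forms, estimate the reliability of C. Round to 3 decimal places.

0.789

Var(C) = 3² + 2² + 2·[6·0.53] = 13 + 6.36 = 19.36.
Under uncorrelated errors the observed covariances equal the true-score covariances, so only the own-variance terms attenuate.
True-score variance = [3²·0.64 + 2²·0.79] + 6.36 = 8.92 + 6.36 = 15.28.
Reliability = 15.28 / 19.36 = 0.789.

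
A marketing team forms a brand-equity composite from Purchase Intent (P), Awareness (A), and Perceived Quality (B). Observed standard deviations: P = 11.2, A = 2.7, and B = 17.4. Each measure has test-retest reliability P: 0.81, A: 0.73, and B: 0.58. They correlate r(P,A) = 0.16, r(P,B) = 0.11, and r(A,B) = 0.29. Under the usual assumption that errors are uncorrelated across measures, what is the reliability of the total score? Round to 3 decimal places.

Var(P+A+B) = 11.2² + 2.7² + 17.4² + 2·[11.2·2.7·0.16 + 11.2·17.4·0.11 + 2.7·17.4·0.29] = 435.49 + 79.7988 = 515.289.
With uncorrelated errors the cross-covariances are all true-score covariance, so they carry over unchanged; only the diagonal terms shrink to ρᵢσᵢ².
True-score variance = [11.2²·0.81 + 2.7²·0.73 + 17.4²·0.58] + 79.7988 = 282.529 + 79.7988 = 362.328.
Reliability = 362.328 / 515.289 = 0.703.

0.703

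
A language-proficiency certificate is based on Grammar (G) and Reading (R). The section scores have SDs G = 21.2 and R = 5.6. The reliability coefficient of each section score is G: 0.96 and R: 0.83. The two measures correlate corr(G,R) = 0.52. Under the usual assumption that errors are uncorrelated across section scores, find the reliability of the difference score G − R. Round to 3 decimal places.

Var(G−R) = 21.2² + 5.6² − 2·21.2·5.6·0.52 = 480.8 − 123.469 = 357.331.
Under uncorrelated errors the observed covariances equal the true-score covariances, so only the own-variance terms attenuate.
True-score variance = [21.2²·0.96 + 5.6²·0.83] − 123.469 = 457.491 − 123.469 = 334.022.
Reliability = 334.022 / 357.331 = 0.935.

0.935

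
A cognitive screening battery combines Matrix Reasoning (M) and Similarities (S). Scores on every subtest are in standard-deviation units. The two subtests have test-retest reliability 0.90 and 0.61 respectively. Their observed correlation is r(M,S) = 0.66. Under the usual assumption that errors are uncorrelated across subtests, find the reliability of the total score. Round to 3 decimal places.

0.852

Var(M+S) = 2 + 2·[0.66] = 2 + 1.32 = 3.32.
With uncorrelated errors the cross-covariances are all true-score covariance, so they carry over unchanged; only the diagonal terms shrink to ρᵢσᵢ².
True-score variance = [0.90 + 0.61] + 1.32 = 1.51 + 1.32 = 2.83.
Reliability = 2.83 / 3.32 = 0.852.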